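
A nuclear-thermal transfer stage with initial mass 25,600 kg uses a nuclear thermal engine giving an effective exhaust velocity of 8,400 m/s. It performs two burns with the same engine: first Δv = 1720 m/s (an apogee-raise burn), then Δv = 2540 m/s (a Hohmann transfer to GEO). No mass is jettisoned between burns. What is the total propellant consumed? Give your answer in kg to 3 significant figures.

total propellant consumed ≈ 10200 kg

After the first burn: m = 25600 × exp(−1720/8400.0) = 25600 × 0.81484 = 20,859.9 kg.
After the second burn: m = 20,859.9 × exp(−2540/8400.0) = 20,859.9 × 0.73906 = 15,416.7 kg.
Total propellant = m₀ − m_final = 25600 − 15,416.7 = 10,183.3 kg.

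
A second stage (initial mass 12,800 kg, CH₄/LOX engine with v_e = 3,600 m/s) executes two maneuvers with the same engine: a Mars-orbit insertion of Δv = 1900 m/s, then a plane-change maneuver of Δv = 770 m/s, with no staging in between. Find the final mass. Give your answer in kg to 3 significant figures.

final mass ≈ 6100 kg

After the first burn: m = 12800 × exp(−1900/3600.0) = 12800 × 0.58991 = 7,550.85 kg.
After the second burn: m = 7,550.85 × exp(−770/3600.0) = 7,550.85 × 0.80744 = 6,096.86 kg.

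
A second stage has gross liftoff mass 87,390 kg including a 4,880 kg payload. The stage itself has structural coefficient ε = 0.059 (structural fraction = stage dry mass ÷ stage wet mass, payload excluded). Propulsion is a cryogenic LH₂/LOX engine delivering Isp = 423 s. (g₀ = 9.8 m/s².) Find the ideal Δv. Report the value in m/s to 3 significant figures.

Δv ≈ 9090 m/s

Stage wet mass = m₀ − payload = 87,390 − 4,880 = 82,510 kg.
Stage dry mass = ε × stage wet mass = 0.059 × 82,510 = 4,868.09 kg.
Burnout mass m_f = stage dry + payload = 4,868.09 + 4,880 = 9,748.09 kg.
v_e = Isp · g₀ = 423 × 9.8 = 4145.4 m/s.
By the Tsiolkovsky rocket equation, Δv = v_e · ln(87,390/9,748.09) = 4145.4 × ln(8.965) = 4145.4 × 2.1933 ≈ 9092 m/s.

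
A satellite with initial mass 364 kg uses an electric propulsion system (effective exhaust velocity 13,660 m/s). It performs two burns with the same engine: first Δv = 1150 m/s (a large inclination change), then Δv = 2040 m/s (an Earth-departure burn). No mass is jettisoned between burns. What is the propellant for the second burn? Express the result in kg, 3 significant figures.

propellant for the second burn ≈ 46.4 kg

After the first burn: m = 364 × exp(−1150/13660.0) = 364 × 0.91926 = 334.611 kg.
After the second burn: m = 334.611 × exp(−2040/13660.0) = 334.611 × 0.86128 = 288.194 kg.
Second-burn propellant = 334.611 − 288.194 = 46.417 kg.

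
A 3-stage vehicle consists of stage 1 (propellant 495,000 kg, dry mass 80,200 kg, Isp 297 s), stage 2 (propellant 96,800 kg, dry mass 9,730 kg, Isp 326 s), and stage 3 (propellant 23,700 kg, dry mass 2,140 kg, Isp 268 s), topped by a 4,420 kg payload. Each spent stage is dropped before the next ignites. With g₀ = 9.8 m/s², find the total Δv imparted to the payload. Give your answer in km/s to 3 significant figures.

Δv ≈ 11.4 km/s

Ignition mass of stage 1 = 495,000+80,200 + 96,800+9,730 + 23,700+2,140 + 4,420 = 711,990 kg.
Stage 1: m₀ = 711,990 kg, m_f = 711,990 − 495,000 = 216,990 kg; Δv = 297×9.8×ln(3.281) = 2910.6×1.1882 ≈ 3458 m/s.
Stage 2: m₀ = 136,790 kg, m_f = 136,790 − 96,800 = 39,990 kg; Δv = 326×9.8×ln(3.421) = 3194.8×1.2298 ≈ 3929 m/s.
Stage 3: m₀ = 30,260 kg, m_f = 30,260 − 23,700 = 6,560 kg; Δv = 268×9.8×ln(4.613) = 2626.4×1.5288 ≈ 4015 m/s.
Total Δv = 3458 + 3929 + 4015 = 11402 m/s.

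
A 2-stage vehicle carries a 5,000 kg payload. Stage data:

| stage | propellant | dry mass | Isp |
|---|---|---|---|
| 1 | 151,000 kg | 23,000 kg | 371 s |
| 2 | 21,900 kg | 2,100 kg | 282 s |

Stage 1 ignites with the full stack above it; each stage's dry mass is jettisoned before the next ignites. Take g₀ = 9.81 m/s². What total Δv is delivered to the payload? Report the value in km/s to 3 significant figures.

Ignition mass of stage 1 = 151,000+23,000 + 21,900+2,100 + 5,000 = 203,000 kg.
Stage 1: m₀ = 203,000 kg, m_f = 203,000 − 151,000 = 52,000 kg; Δv = 371×9.81×ln(3.904) = 3639.5×1.3620 ≈ 4957 m/s.
Stage 2: m₀ = 29,000 kg, m_f = 29,000 − 21,900 = 7,100 kg; Δv = 282×9.81×ln(4.085) = 2766.4×1.4072 ≈ 3893 m/s.
Total Δv = 4957 + 3893 = 8850 m/s.

Δv ≈ 8.85 km/s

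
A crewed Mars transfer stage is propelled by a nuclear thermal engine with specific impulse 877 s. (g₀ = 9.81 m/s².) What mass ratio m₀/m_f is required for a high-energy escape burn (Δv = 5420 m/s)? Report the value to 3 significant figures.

mass ratio ≈ 1.88

v_e = Isp · g₀ = 877 × 9.81 = 8603.4 m/s.
Rocket equation: m₀/m_f = exp(Δv / v_e) = exp(5420 / 8603.4) = exp(0.6300) = 1.8776.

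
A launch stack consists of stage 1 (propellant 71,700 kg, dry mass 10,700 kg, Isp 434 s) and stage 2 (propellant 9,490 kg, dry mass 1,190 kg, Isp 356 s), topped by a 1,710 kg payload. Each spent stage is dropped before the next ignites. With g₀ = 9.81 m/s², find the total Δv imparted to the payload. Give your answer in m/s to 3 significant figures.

Ignition mass of stage 1 = 71,700+10,700 + 9,490+1,190 + 1,710 = 94,790 kg.
Stage 1: m₀ = 94,790 kg, m_f = 94,790 − 71,700 = 23,090 kg; Δv = 434×9.81×ln(4.105) = 4257.5×1.4123 ≈ 6013 m/s.
Stage 2: m₀ = 12,390 kg, m_f = 12,390 − 9,490 = 2,900 kg; Δv = 356×9.81×ln(4.272) = 3492.4×1.4522 ≈ 5072 m/s.
Total Δv = 6013 + 5072 = 11085 m/s.

Δv ≈ 11100 m/s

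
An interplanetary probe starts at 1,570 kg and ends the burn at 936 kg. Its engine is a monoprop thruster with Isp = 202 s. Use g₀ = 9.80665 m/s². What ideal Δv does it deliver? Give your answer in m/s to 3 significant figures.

v_e = Isp · g₀ = 202 × 9.80665 = 1980.9 m/s.
By the Tsiolkovsky rocket equation, Δv = v_e · ln(m₀/m_f) = 1980.9 × ln(1.677) = 1980.9 × 0.5172 ≈ 1024.6 m/s.

Δv ≈ 1020 m/s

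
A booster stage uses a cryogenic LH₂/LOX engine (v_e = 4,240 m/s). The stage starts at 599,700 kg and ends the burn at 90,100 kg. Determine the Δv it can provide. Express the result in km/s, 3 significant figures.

Δv ≈ 8.04 km/s

Rocket equation: Δv = v_e · ln(m₀/m_f) = 4240.0 × ln(6.656) = 4240.0 × 1.8955 ≈ 8037.0 m/s.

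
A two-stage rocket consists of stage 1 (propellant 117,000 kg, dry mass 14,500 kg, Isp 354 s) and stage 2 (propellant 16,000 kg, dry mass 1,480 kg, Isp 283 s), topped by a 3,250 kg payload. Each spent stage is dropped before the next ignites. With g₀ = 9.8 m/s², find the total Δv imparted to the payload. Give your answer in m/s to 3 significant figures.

Ignition mass of stage 1 = 117,000+14,500 + 16,000+1,480 + 3,250 = 152,230 kg.
Stage 1: m₀ = 152,230 kg, m_f = 152,230 − 117,000 = 35,230 kg; Δv = 354×9.8×ln(4.321) = 3469.2×1.4635 ≈ 5077 m/s.
Stage 2: m₀ = 20,730 kg, m_f = 20,730 − 16,000 = 4,730 kg; Δv = 283×9.8×ln(4.383) = 2773.4×1.4777 ≈ 4098 m/s.
Total Δv = 5077 + 4098 = 9175 m/s.

Δv ≈ 9180 m/s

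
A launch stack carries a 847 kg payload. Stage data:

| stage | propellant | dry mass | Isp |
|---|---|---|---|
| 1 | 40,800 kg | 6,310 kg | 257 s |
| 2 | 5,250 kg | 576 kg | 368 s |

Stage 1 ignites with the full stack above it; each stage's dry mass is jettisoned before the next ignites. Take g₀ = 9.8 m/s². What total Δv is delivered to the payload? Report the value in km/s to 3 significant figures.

Δv ≈ 9.15 km/s

Ignition mass of stage 1 = 40,800+6,310 + 5,250+576 + 847 = 53,783 kg.
Stage 1: m₀ = 53,783 kg, m_f = 53,783 − 40,800 = 12,983 kg; Δv = 257×9.8×ln(4.143) = 2518.6×1.4213 ≈ 3580 m/s.
Stage 2: m₀ = 6,673 kg, m_f = 6,673 − 5,250 = 1,423 kg; Δv = 368×9.8×ln(4.689) = 3606.4×1.5453 ≈ 5573 m/s.
Total Δv = 3580 + 5573 = 9153 m/s.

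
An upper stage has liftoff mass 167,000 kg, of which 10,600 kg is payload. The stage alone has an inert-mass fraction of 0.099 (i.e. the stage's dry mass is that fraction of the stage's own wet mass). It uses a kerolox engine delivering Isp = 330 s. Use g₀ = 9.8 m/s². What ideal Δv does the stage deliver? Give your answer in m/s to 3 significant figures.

Δv ≈ 6000 m/s

Stage wet mass = m₀ − payload = 167,000 − 10,600 = 156,400 kg.
Stage dry mass = ε × stage wet mass = 0.099 × 156,400 = 15,483.6 kg.
Burnout mass m_f = stage dry + payload = 15,483.6 + 10,600 = 26,083.6 kg.
v_e = Isp · g₀ = 330 × 9.8 = 3234.0 m/s.
Using Δv = v_e ln(m₀/m_f): Δv = v_e · ln(167,000/26,083.6) = 3234.0 × ln(6.402) = 3234.0 × 1.8567 ≈ 6005 m/s.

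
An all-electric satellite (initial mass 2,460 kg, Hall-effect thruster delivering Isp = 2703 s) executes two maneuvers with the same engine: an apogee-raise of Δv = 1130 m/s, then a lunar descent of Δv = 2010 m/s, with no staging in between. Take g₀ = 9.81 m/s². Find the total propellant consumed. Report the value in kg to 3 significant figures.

total propellant consumed ≈ 275 kg

v_e = Isp · g₀ = 2703 × 9.81 = 26516.4 m/s.
After the first burn: m = 2460 × exp(−1130/26516.4) = 2460 × 0.95828 = 2,357.37 kg.
After the second burn: m = 2,357.37 × exp(−2010/26516.4) = 2,357.37 × 0.92700 = 2,185.28 kg.
Total propellant = m₀ − m_final = 2460 − 2,185.28 = 274.72 kg.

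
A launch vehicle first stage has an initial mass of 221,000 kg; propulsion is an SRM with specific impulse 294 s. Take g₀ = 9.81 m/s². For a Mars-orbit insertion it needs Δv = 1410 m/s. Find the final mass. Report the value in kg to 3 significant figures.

v_e = Isp · g₀ = 294 × 9.81 = 2884.1 m/s.
Rocket equation: m₀/m_f = exp(Δv / v_e) = exp(1410 / 2884.1) = exp(0.4889) = 1.6305.
m_f = m₀ / 1.6305 = 221,000 / 1.6305 = 135,541 kg.

final mass ≈ 136000 kg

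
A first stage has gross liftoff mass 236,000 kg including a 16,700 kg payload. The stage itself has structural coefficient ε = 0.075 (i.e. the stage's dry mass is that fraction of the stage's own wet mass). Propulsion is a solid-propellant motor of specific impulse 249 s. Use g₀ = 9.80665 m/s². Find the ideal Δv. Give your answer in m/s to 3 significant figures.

Stage wet mass = m₀ − payload = 236,000 − 16,700 = 219,300 kg.
Stage dry mass = ε × stage wet mass = 0.075 × 219,300 = 16,447.5 kg.
Burnout mass m_f = stage dry + payload = 16,447.5 + 16,700 = 33,147.5 kg.
v_e = Isp · g₀ = 249 × 9.80665 = 2441.9 m/s.
From the ideal rocket equation, Δv = v_e · ln(236,000/33,147.5) = 2441.9 × ln(7.12) = 2441.9 × 1.9629 ≈ 4793 m/s.

Δv ≈ 4790 m/s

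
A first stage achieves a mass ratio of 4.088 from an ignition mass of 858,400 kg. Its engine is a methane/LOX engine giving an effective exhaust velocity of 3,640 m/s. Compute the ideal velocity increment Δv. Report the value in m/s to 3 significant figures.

Δv ≈ 5130 m/s

By the Tsiolkovsky rocket equation, Δv = v_e · ln(4.088) = 3640.0 × 1.4081 ≈ 5125.3 m/s.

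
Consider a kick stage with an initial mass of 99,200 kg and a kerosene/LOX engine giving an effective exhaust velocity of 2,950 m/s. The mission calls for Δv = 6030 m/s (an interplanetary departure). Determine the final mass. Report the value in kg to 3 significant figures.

m₀/m_f = exp(Δv / v_e) = exp(6030 / 2950.0) = exp(2.0441) = 7.7220.
m_f = m₀ / 7.7220 = 99,200 / 7.7220 = 12,846.4 kg.

final mass ≈ 12800 kg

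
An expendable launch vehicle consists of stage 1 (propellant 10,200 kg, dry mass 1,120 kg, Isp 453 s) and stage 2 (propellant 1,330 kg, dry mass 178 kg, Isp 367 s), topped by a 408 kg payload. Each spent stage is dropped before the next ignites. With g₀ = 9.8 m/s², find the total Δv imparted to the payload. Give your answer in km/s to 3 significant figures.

Ignition mass of stage 1 = 10,200+1,120 + 1,330+178 + 408 = 13,236 kg.
Stage 1: m₀ = 13,236 kg, m_f = 13,236 − 10,200 = 3,036 kg; Δv = 453×9.8×ln(4.36) = 4439.4×1.4724 ≈ 6537 m/s.
Stage 2: m₀ = 1,916 kg, m_f = 1,916 − 1,330 = 586 kg; Δv = 367×9.8×ln(3.27) = 3596.6×1.1847 ≈ 4261 m/s.
Total Δv = 6537 + 4261 = 10798 m/s.

Δv ≈ 10.8 km/s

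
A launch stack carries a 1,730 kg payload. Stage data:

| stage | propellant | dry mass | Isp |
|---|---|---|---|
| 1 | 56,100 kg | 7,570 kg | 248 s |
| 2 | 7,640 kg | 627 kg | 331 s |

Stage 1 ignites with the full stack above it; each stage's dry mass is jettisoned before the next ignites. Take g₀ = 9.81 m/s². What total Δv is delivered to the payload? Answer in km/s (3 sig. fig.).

Δv ≈ 8.18 km/s

Ignition mass of stage 1 = 56,100+7,570 + 7,640+627 + 1,730 = 73,667 kg.
Stage 1: m₀ = 73,667 kg, m_f = 73,667 − 56,100 = 17,567 kg; Δv = 248×9.81×ln(4.193) = 2432.9×1.4335 ≈ 3488 m/s.
Stage 2: m₀ = 9,997 kg, m_f = 9,997 − 7,640 = 2,357 kg; Δv = 331×9.81×ln(4.241) = 3247.1×1.4449 ≈ 4692 m/s.
Total Δv = 3488 + 4692 = 8180 m/s.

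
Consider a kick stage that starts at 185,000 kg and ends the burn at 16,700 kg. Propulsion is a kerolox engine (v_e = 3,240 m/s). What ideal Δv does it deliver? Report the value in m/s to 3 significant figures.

By the Tsiolkovsky rocket equation, Δv = v_e · ln(m₀/m_f) = 3240.0 × ln(11.08) = 3240.0 × 2.4049 ≈ 7792.0 m/s.

Δv ≈ 7790 m/s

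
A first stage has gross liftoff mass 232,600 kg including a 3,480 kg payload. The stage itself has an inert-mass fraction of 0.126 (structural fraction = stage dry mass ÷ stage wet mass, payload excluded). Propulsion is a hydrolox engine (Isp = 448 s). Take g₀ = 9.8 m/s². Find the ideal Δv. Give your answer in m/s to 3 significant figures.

Δv ≈ 8660 m/s

Stage wet mass = m₀ − payload = 232,600 − 3,480 = 229,120 kg.
Stage dry mass = ε × stage wet mass = 0.126 × 229,120 = 28,869.1 kg.
Burnout mass m_f = stage dry + payload = 28,869.1 + 3,480 = 32,349.1 kg.
v_e = Isp · g₀ = 448 × 9.8 = 4390.4 m/s.
Δv = v_e · ln(232,600/32,349.1) = 4390.4 × ln(7.19) = 4390.4 × 1.9727 ≈ 8661 m/s.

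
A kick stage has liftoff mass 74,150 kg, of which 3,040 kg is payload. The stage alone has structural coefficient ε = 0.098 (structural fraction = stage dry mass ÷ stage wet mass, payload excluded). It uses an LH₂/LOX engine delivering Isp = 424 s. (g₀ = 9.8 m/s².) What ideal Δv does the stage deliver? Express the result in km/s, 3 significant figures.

Δv ≈ 8.32 km/s

Stage wet mass = m₀ − payload = 74,150 − 3,040 = 71,110 kg.
Stage dry mass = ε × stage wet mass = 0.098 × 71,110 = 6,968.78 kg.
Burnout mass m_f = stage dry + payload = 6,968.78 + 3,040 = 10,008.78 kg.
v_e = Isp · g₀ = 424 × 9.8 = 4155.2 m/s.
Using Δv = v_e ln(m₀/m_f): Δv = v_e · ln(74,150/10,008.78) = 4155.2 × ln(7.408) = 4155.2 × 2.0026 ≈ 8321 m/s.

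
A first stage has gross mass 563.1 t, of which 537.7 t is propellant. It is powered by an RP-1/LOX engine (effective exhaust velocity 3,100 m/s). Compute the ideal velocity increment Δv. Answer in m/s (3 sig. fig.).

m_f = m₀ − m_prop = 563.1 − 537.7 = 25.4 t.
Δv = v_e · ln(m₀/m_f) = 3100.0 × ln(22.17) = 3100.0 × 3.0987 ≈ 9606.0 m/s.

Δv ≈ 9610 m/s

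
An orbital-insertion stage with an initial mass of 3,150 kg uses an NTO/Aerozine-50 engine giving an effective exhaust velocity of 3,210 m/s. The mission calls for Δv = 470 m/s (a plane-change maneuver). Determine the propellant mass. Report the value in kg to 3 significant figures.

propellant mass ≈ 429 kg

By the Tsiolkovsky rocket equation, m₀/m_f = exp(Δv / v_e) = exp(470 / 3210.0) = exp(0.1464) = 1.1577.
m_f = 3,150 / 1.1577 = 2,720.91 kg, so propellant = m₀ − m_f = 3,150 − 2,720.91 = 429.09 kg.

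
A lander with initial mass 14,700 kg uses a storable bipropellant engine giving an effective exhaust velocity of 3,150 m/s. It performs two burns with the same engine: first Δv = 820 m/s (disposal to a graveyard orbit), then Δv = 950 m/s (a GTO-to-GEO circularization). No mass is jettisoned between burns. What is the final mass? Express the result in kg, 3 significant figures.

After the first burn: m = 14700 × exp(−820/3150.0) = 14700 × 0.77081 = 11,330.9 kg.
After the second burn: m = 11,330.9 × exp(−950/3150.0) = 11,330.9 × 0.73964 = 8,380.79 kg.

final mass ≈ 8380 kg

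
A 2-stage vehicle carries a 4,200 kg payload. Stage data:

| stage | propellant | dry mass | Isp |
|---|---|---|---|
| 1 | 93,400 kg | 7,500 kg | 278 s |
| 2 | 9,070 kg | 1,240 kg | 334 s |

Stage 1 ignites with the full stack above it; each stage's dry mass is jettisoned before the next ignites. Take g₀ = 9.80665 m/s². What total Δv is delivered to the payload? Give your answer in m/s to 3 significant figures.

Δv ≈ 7730 m/s

Ignition mass of stage 1 = 93,400+7,500 + 9,070+1,240 + 4,200 = 115,410 kg.
Stage 1: m₀ = 115,410 kg, m_f = 115,410 − 93,400 = 22,010 kg; Δv = 278×9.80665×ln(5.244) = 2726.2×1.6570 ≈ 4517 m/s.
Stage 2: m₀ = 14,510 kg, m_f = 14,510 − 9,070 = 5,440 kg; Δv = 334×9.80665×ln(2.667) = 3275.4×0.9811 ≈ 3213 m/s.
Total Δv = 4517 + 3213 = 7730 m/s.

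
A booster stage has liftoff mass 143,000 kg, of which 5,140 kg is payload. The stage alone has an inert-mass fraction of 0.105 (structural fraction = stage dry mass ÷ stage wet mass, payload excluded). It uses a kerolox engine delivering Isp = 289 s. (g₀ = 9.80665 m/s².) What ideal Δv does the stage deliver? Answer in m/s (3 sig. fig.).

Δv ≈ 5630 m/s

Stage wet mass = m₀ − payload = 143,000 − 5,140 = 137,860 kg.
Stage dry mass = ε × stage wet mass = 0.105 × 137,860 = 14,475.3 kg.
Burnout mass m_f = stage dry + payload = 14,475.3 + 5,140 = 19,615.3 kg.
v_e = Isp · g₀ = 289 × 9.80665 = 2834.1 m/s.
Δv = v_e · ln(143,000/19,615.3) = 2834.1 × ln(7.29) = 2834.1 × 1.9865 ≈ 5630 m/s.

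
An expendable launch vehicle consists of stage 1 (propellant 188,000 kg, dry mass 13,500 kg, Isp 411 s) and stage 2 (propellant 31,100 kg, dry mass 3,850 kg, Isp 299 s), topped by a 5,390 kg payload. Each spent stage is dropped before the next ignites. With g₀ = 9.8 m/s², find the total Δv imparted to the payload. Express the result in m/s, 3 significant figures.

Ignition mass of stage 1 = 188,000+13,500 + 31,100+3,850 + 5,390 = 241,840 kg.
Stage 1: m₀ = 241,840 kg, m_f = 241,840 − 188,000 = 53,840 kg; Δv = 411×9.8×ln(4.492) = 4027.8×1.5023 ≈ 6051 m/s.
Stage 2: m₀ = 40,340 kg, m_f = 40,340 − 31,100 = 9,240 kg; Δv = 299×9.8×ln(4.366) = 2930.2×1.4738 ≈ 4319 m/s.
Total Δv = 6051 + 4319 = 10370 m/s.

Δv ≈ 10400 m/s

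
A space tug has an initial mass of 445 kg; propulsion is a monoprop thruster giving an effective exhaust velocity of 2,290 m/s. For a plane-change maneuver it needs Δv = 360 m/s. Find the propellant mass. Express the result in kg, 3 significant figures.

Rocket equation: m₀/m_f = exp(Δv / v_e) = exp(360 / 2290.0) = exp(0.1572) = 1.1702.
m_f = 445 / 1.1702 = 380.277 kg, so propellant = m₀ − m_f = 445 − 380.277 = 64.723 kg.

propellant mass ≈ 64.7 kg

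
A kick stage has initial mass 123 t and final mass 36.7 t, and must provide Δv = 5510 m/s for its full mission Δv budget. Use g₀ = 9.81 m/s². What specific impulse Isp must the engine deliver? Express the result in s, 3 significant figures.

ln(m₀/m_f) = ln(123000/36700) = ln(3.351) = 1.2094.
Rocket equation: v_e = Δv / ln(m₀/m_f) = 5510 / 1.2094 = 4555.9 m/s.
Isp = v_e / g₀ = 4555.9 / 9.81 = 464.4 s.

Isp ≈ 464 s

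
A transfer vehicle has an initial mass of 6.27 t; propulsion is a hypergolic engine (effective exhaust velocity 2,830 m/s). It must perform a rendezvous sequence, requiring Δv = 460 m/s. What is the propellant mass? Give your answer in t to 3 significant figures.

propellant mass ≈ 0.941 t

m₀/m_f = exp(Δv / v_e) = exp(460 / 2830.0) = exp(0.1625) = 1.1765.
m_f = 6.27 / 1.1765 = 5.32937 t, so propellant = m₀ − m_f = 6.27 − 5.32937 = 0.94063 t.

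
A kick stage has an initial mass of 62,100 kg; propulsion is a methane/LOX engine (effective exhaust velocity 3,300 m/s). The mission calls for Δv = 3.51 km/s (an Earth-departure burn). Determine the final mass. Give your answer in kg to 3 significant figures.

final mass ≈ 21400 kg

m₀/m_f = exp(Δv / v_e) = exp(3510 / 3300.0) = exp(1.0636) = 2.8969.
m_f = m₀ / 2.8969 = 62,100 / 2.8969 = 21,436.7 kg.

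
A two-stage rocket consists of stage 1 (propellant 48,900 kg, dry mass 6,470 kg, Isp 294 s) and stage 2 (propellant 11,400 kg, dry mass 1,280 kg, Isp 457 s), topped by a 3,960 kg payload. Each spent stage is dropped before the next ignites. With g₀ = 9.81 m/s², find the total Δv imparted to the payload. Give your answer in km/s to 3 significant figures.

Ignition mass of stage 1 = 48,900+6,470 + 11,400+1,280 + 3,960 = 72,010 kg.
Stage 1: m₀ = 72,010 kg, m_f = 72,010 − 48,900 = 23,110 kg; Δv = 294×9.81×ln(3.116) = 2884.1×1.1365 ≈ 3278 m/s.
Stage 2: m₀ = 16,640 kg, m_f = 16,640 − 11,400 = 5,240 kg; Δv = 457×9.81×ln(3.176) = 4483.2×1.1555 ≈ 5180 m/s.
Total Δv = 3278 + 5180 = 8458 m/s.

Δv ≈ 8.46 km/s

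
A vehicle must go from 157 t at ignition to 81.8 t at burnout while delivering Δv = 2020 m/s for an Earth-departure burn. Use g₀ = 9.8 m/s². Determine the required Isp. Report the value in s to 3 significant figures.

Isp ≈ 316 s

ln(m₀/m_f) = ln(157000/81800) = ln(1.919) = 0.6520.
v_e = Δv / ln(m₀/m_f) = 2020 / 0.6520 = 3098.3 m/s.
Isp = v_e / g₀ = 3098.3 / 9.8 = 316.2 s.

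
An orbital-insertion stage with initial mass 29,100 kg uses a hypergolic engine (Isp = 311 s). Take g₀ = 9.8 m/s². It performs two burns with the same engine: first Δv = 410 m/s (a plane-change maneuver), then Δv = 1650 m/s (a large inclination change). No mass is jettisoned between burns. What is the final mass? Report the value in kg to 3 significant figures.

v_e = Isp · g₀ = 311 × 9.8 = 3047.8 m/s.
After the first burn: m = 29100 × exp(−410/3047.8) = 29100 × 0.87413 = 25,437.2 kg.
After the second burn: m = 25,437.2 × exp(−1650/3047.8) = 25,437.2 × 0.58195 = 14,803.2 kg.

final mass ≈ 14800 kg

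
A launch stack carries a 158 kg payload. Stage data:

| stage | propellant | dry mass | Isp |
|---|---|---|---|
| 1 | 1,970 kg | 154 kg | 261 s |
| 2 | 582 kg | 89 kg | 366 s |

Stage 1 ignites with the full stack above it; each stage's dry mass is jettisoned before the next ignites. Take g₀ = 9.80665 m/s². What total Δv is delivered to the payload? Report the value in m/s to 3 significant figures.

Δv ≈ 7160 m/s

Ignition mass of stage 1 = 1,970+154 + 582+89 + 158 = 2,953 kg.
Stage 1: m₀ = 2,953 kg, m_f = 2,953 − 1,970 = 983 kg; Δv = 261×9.80665×ln(3.004) = 2559.5×1.1000 ≈ 2815 m/s.
Stage 2: m₀ = 829 kg, m_f = 829 − 582 = 247 kg; Δv = 366×9.80665×ln(3.356) = 3589.2×1.2108 ≈ 4346 m/s.
Total Δv = 2815 + 4346 = 7161 m/s.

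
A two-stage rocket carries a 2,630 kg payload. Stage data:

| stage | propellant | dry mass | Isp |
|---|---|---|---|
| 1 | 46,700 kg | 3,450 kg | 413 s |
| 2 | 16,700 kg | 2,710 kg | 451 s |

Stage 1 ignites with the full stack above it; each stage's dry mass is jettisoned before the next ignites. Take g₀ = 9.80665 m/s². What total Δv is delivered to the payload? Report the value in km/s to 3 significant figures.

Ignition mass of stage 1 = 46,700+3,450 + 16,700+2,710 + 2,630 = 72,190 kg.
Stage 1: m₀ = 72,190 kg, m_f = 72,190 − 46,700 = 25,490 kg; Δv = 413×9.80665×ln(2.832) = 4050.1×1.0410 ≈ 4216 m/s.
Stage 2: m₀ = 22,040 kg, m_f = 22,040 − 16,700 = 5,340 kg; Δv = 451×9.80665×ln(4.127) = 4422.8×1.4176 ≈ 6270 m/s.
Total Δv = 4216 + 6270 = 10486 m/s.

Δv ≈ 10.5 km/s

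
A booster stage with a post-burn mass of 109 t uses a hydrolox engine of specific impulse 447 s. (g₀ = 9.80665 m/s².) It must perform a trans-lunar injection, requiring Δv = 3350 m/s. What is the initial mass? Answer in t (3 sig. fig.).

v_e = Isp · g₀ = 447 × 9.80665 = 4383.6 m/s.
m₀/m_f = exp(Δv / v_e) = exp(3350 / 4383.6) = exp(0.7642) = 2.1473.
m₀ = m_f × 2.1473 = 109 × 2.1473 = 234.056 t.

initial mass ≈ 234 t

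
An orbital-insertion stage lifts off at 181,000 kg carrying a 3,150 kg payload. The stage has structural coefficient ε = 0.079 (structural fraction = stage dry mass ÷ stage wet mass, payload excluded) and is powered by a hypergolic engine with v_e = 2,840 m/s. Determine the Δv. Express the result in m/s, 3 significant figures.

Stage wet mass = m₀ − payload = 181,000 − 3,150 = 177,850 kg.
Stage dry mass = ε × stage wet mass = 0.079 × 177,850 = 14,050.2 kg.
Burnout mass m_f = stage dry + payload = 14,050.2 + 3,150 = 17,200.2 kg.
Δv = v_e · ln(181,000/17,200.2) = 2840.0 × ln(10.52) = 2840.0 × 2.3536 ≈ 6684 m/s.

Δv ≈ 6680 m/s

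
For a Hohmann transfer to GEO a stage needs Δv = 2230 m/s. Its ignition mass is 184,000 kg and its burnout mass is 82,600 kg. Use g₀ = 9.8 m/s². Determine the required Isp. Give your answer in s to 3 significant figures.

Isp ≈ 284 s

ln(m₀/m_f) = ln(184000/82600) = ln(2.228) = 0.8009.
Using Δv = v_e ln(m₀/m_f): v_e = Δv / ln(m₀/m_f) = 2230 / 0.8009 = 2784.3 m/s.
Isp = v_e / g₀ = 2784.3 / 9.8 = 284.1 s.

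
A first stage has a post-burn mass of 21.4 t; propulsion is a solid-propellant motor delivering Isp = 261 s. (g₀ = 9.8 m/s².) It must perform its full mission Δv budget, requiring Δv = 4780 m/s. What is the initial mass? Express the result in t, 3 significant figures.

initial mass ≈ 139 t

v_e = Isp · g₀ = 261 × 9.8 = 2557.8 m/s.
m₀/m_f = exp(Δv / v_e) = exp(4780 / 2557.8) = exp(1.8688) = 6.4805.
m₀ = m_f × 6.4805 = 21.4 × 6.4805 = 138.683 t.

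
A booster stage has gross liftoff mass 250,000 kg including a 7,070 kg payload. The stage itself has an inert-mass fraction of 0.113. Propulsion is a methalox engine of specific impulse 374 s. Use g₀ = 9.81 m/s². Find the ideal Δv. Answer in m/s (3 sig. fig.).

Δv ≈ 7260 m/s

Stage wet mass = m₀ − payload = 250,000 − 7,070 = 242,930 kg.
Stage dry mass = ε × stage wet mass = 0.113 × 242,930 = 27,451.1 kg.
Burnout mass m_f = stage dry + payload = 27,451.1 + 7,070 = 34,521.1 kg.
v_e = Isp · g₀ = 374 × 9.81 = 3668.9 m/s.
Using Δv = v_e ln(m₀/m_f): Δv = v_e · ln(250,000/34,521.1) = 3668.9 × ln(7.242) = 3668.9 × 1.9799 ≈ 7264 m/s.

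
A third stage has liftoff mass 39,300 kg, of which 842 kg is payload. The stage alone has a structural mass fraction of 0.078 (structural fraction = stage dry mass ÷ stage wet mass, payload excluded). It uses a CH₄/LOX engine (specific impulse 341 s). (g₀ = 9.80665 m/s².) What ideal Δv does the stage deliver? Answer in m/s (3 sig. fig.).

Δv ≈ 7780 m/s

Stage wet mass = m₀ − payload = 39,300 − 842 = 38,458 kg.
Stage dry mass = ε × stage wet mass = 0.078 × 38,458 = 2,999.72 kg.
Burnout mass m_f = stage dry + payload = 2,999.72 + 842 = 3,841.72 kg.
v_e = Isp · g₀ = 341 × 9.80665 = 3344.1 m/s.
Rocket equation: Δv = v_e · ln(39,300/3,841.72) = 3344.1 × ln(10.23) = 3344.1 × 2.3253 ≈ 7776 m/s.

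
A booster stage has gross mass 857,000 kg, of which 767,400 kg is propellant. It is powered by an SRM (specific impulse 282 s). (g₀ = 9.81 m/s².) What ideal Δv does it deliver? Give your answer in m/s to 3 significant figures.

v_e = Isp · g₀ = 282 × 9.81 = 2766.4 m/s.
m_f = m₀ − m_prop = 857,000 − 767,400 = 89,600 kg.
Using Δv = v_e ln(m₀/m_f): Δv = v_e · ln(m₀/m_f) = 2766.4 × ln(9.565) = 2766.4 × 2.2581 ≈ 6246.8 m/s.

Δv ≈ 6250 m/s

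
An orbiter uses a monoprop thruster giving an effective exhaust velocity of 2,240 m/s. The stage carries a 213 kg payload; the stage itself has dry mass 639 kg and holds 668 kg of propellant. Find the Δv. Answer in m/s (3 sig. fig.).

m₀ = payload + dry + propellant = 213 + 639 + 668 = 1,520 kg.
m_f = payload + dry = 213 + 639 = 852 kg.
By the Tsiolkovsky rocket equation, Δv = v_e · ln(m₀/m_f) = 2240.0 × ln(1.784) = 2240.0 × 0.5789 ≈ 1296.7 m/s.

Δv ≈ 1300 m/s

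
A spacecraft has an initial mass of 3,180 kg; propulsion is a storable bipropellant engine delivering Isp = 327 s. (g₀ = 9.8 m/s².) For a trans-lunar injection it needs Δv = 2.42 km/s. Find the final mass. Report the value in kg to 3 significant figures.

final mass ≈ 1490 kg

v_e = Isp · g₀ = 327 × 9.8 = 3204.6 m/s.
m₀/m_f = exp(Δv / v_e) = exp(2420 / 3204.6) = exp(0.7552) = 2.1280.
m_f = m₀ / 2.1280 = 3,180 / 2.1280 = 1,494.36 kg.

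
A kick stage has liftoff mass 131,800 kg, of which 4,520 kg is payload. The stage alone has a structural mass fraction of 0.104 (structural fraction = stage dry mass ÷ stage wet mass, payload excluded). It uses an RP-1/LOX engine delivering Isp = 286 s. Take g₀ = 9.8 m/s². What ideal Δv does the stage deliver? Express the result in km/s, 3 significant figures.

Δv ≈ 5.62 km/s

Stage wet mass = m₀ − payload = 131,800 − 4,520 = 127,280 kg.
Stage dry mass = ε × stage wet mass = 0.104 × 127,280 = 13,237.1 kg.
Burnout mass m_f = stage dry + payload = 13,237.1 + 4,520 = 17,757.1 kg.
v_e = Isp · g₀ = 286 × 9.8 = 2802.8 m/s.
By the Tsiolkovsky rocket equation, Δv = v_e · ln(131,800/17,757.1) = 2802.8 × ln(7.422) = 2802.8 × 2.0045 ≈ 5618 m/s.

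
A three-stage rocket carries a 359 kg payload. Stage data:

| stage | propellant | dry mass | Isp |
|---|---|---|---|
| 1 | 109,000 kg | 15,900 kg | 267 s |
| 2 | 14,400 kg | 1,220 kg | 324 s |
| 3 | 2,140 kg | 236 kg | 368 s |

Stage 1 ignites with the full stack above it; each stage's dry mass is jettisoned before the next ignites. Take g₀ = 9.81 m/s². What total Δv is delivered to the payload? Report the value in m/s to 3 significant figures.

Δv ≈ 14100 m/s

Ignition mass of stage 1 = 109,000+15,900 + 14,400+1,220 + 2,140+236 + 359 = 143,255 kg.
Stage 1: m₀ = 143,255 kg, m_f = 143,255 − 109,000 = 34,255 kg; Δv = 267×9.81×ln(4.182) = 2619.3×1.4308 ≈ 3748 m/s.
Stage 2: m₀ = 18,355 kg, m_f = 18,355 − 14,400 = 3,955 kg; Δv = 324×9.81×ln(4.641) = 3178.4×1.5349 ≈ 4879 m/s.
Stage 3: m₀ = 2,735 kg, m_f = 2,735 − 2,140 = 595 kg; Δv = 368×9.81×ln(4.597) = 3610.1×1.5253 ≈ 5507 m/s.
Total Δv = 3748 + 4879 + 5507 = 14134 m/s.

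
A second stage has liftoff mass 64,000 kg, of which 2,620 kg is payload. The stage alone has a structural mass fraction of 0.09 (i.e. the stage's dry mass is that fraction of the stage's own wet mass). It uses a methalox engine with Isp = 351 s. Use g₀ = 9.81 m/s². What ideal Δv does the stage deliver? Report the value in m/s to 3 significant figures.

Stage wet mass = m₀ − payload = 64,000 − 2,620 = 61,380 kg.
Stage dry mass = ε × stage wet mass = 0.09 × 61,380 = 5,524.2 kg.
Burnout mass m_f = stage dry + payload = 5,524.2 + 2,620 = 8,144.2 kg.
v_e = Isp · g₀ = 351 × 9.81 = 3443.3 m/s.
Using Δv = v_e ln(m₀/m_f): Δv = v_e · ln(64,000/8,144.2) = 3443.3 × ln(7.858) = 3443.3 × 2.0616 ≈ 7099 m/s.

Δv ≈ 7100 m/s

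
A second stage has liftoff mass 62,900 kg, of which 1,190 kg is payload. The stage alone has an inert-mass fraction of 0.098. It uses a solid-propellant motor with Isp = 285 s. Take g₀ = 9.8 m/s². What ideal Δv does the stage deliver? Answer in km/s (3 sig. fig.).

Δv ≈ 6.04 km/s

Stage wet mass = m₀ − payload = 62,900 − 1,190 = 61,710 kg.
Stage dry mass = ε × stage wet mass = 0.098 × 61,710 = 6,047.58 kg.
Burnout mass m_f = stage dry + payload = 6,047.58 + 1,190 = 7,237.58 kg.
v_e = Isp · g₀ = 285 × 9.8 = 2793.0 m/s.
Using Δv = v_e ln(m₀/m_f): Δv = v_e · ln(62,900/7,237.58) = 2793.0 × ln(8.691) = 2793.0 × 2.1623 ≈ 6039 m/s.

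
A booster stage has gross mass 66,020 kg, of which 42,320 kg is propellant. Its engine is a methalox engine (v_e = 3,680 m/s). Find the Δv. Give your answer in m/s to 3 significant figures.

Δv ≈ 3770 m/s

m_f = m₀ − m_prop = 66,020 − 42,320 = 23,700 kg.
From the ideal rocket equation, Δv = v_e · ln(m₀/m_f) = 3680.0 × ln(2.786) = 3680.0 × 1.0245 ≈ 3770.1 m/s.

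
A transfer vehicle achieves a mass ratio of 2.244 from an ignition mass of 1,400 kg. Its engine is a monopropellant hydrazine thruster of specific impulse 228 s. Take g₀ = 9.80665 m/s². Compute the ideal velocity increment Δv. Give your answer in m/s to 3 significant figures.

Δv ≈ 1810 m/s

v_e = Isp · g₀ = 228 × 9.80665 = 2235.9 m/s.
From the ideal rocket equation, Δv = v_e · ln(2.244) = 2235.9 × 0.8083 ≈ 1807.2 m/s.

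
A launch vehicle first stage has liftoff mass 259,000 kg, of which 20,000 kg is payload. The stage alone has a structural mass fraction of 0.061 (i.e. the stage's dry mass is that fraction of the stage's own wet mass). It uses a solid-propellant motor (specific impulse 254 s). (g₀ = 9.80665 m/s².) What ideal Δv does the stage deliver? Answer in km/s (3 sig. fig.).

Stage wet mass = m₀ − payload = 259,000 − 20,000 = 239,000 kg.
Stage dry mass = ε × stage wet mass = 0.061 × 239,000 = 14,579 kg.
Burnout mass m_f = stage dry + payload = 14,579 + 20,000 = 34,579 kg.
v_e = Isp · g₀ = 254 × 9.80665 = 2490.9 m/s.
Using Δv = v_e ln(m₀/m_f): Δv = v_e · ln(259,000/34,579) = 2490.9 × ln(7.49) = 2490.9 × 2.0136 ≈ 5016 m/s.

Δv ≈ 5.02 km/s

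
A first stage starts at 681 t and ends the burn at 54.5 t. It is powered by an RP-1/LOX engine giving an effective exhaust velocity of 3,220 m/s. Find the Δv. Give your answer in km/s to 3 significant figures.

Δv ≈ 8.13 km/s

From the ideal rocket equation, Δv = v_e · ln(m₀/m_f) = 3220.0 × ln(12.5) = 3220.0 × 2.5254 ≈ 8131.7 m/s.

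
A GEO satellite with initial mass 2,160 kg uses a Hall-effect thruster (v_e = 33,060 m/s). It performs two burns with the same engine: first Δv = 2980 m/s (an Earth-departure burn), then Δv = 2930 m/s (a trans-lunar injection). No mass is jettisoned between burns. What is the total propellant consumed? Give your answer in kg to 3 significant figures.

After the first burn: m = 2160 × exp(−2980/33060.0) = 2160 × 0.91380 = 1,973.81 kg.
After the second burn: m = 1,973.81 × exp(−2930/33060.0) = 1,973.81 × 0.91519 = 1,806.41 kg.
Total propellant = m₀ − m_final = 2160 − 1,806.41 = 353.59 kg.

total propellant consumed ≈ 354 kg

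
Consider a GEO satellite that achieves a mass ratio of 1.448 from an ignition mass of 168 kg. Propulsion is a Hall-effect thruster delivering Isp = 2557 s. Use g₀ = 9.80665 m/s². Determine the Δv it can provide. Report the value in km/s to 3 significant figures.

Δv ≈ 9.28 km/s

v_e = Isp · g₀ = 2557 × 9.80665 = 25075.6 m/s.
Δv = v_e · ln(1.448) = 25075.6 × 0.3702 ≈ 9282.6 m/s.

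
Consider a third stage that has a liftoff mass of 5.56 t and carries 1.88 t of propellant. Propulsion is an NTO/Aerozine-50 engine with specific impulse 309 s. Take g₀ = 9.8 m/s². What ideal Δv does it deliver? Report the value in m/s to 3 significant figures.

Δv ≈ 1250 m/s

v_e = Isp · g₀ = 309 × 9.8 = 3028.2 m/s.
m_f = m₀ − m_prop = 5.56 − 1.88 = 3.68 t.
Using Δv = v_e ln(m₀/m_f): Δv = v_e · ln(m₀/m_f) = 3028.2 × ln(1.511) = 3028.2 × 0.4127 ≈ 1249.7 m/s.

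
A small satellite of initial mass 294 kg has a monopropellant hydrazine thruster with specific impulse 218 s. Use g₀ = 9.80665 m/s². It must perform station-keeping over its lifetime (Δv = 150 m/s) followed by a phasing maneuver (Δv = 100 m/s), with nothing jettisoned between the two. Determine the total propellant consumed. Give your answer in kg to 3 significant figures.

total propellant consumed ≈ 32.4 kg

v_e = Isp · g₀ = 218 × 9.80665 = 2137.8 m/s.
After the first burn: m = 294 × exp(−150/2137.8) = 294 × 0.93224 = 274.079 kg.
After the second burn: m = 274.079 × exp(−100/2137.8) = 274.079 × 0.95430 = 261.554 kg.
Total propellant = m₀ − m_final = 294 − 261.554 = 32.446 kg.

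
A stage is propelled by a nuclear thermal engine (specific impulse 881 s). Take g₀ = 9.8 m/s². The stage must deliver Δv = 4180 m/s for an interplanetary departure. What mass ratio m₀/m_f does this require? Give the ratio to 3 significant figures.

v_e = Isp · g₀ = 881 × 9.8 = 8633.8 m/s.
m₀/m_f = exp(Δv / v_e) = exp(4180 / 8633.8) = exp(0.4841) = 1.6228.

mass ratio ≈ 1.62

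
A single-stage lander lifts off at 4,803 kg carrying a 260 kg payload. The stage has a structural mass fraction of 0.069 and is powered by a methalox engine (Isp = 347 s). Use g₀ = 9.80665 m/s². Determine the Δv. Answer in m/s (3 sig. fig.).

Δv ≈ 7230 m/s

Stage wet mass = m₀ − payload = 4,803 − 260 = 4,543 kg.
Stage dry mass = ε × stage wet mass = 0.069 × 4,543 = 313.467 kg.
Burnout mass m_f = stage dry + payload = 313.467 + 260 = 573.467 kg.
v_e = Isp · g₀ = 347 × 9.80665 = 3402.9 m/s.
Δv = v_e · ln(4,803/573.467) = 3402.9 × ln(8.375) = 3402.9 × 2.1253 ≈ 7232 m/s.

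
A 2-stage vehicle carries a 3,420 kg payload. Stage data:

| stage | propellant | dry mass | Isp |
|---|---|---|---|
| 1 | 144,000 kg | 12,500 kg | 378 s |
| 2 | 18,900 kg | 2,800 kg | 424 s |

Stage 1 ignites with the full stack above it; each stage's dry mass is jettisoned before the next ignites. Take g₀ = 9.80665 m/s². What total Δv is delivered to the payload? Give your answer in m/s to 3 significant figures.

Ignition mass of stage 1 = 144,000+12,500 + 18,900+2,800 + 3,420 = 181,620 kg.
Stage 1: m₀ = 181,620 kg, m_f = 181,620 − 144,000 = 37,620 kg; Δv = 378×9.80665×ln(4.828) = 3706.9×1.5744 ≈ 5836 m/s.
Stage 2: m₀ = 25,120 kg, m_f = 25,120 − 18,900 = 6,220 kg; Δv = 424×9.80665×ln(4.039) = 4158.0×1.3959 ≈ 5804 m/s.
Total Δv = 5836 + 5804 = 11640 m/s.

Δv ≈ 11600 m/s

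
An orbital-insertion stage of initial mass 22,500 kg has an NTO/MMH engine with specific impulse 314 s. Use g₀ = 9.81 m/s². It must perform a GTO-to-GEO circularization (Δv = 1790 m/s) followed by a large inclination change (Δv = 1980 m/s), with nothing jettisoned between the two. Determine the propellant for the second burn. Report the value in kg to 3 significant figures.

propellant for the second burn ≈ 5970 kg

v_e = Isp · g₀ = 314 × 9.81 = 3080.3 m/s.
After the first burn: m = 22500 × exp(−1790/3080.3) = 22500 × 0.55928 = 12,583.8 kg.
After the second burn: m = 12,583.8 × exp(−1980/3080.3) = 12,583.8 × 0.52583 = 6,616.94 kg.
Second-burn propellant = 12,583.8 − 6,616.94 = 5,966.86 kg.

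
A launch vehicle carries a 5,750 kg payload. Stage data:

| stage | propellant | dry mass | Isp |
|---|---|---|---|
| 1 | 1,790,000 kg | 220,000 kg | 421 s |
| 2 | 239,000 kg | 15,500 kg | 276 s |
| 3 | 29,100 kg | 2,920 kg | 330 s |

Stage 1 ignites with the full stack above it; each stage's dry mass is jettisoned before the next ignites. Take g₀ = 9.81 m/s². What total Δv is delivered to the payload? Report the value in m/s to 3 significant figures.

Ignition mass of stage 1 = 1,790,000+220,000 + 239,000+15,500 + 29,100+2,920 + 5,750 = 2,302,270 kg.
Stage 1: m₀ = 2,302,270 kg, m_f = 2,302,270 − 1,790,000 = 512,270 kg; Δv = 421×9.81×ln(4.494) = 4130.0×1.5028 ≈ 6207 m/s.
Stage 2: m₀ = 292,270 kg, m_f = 292,270 − 239,000 = 53,270 kg; Δv = 276×9.81×ln(5.487) = 2707.6×1.7023 ≈ 4609 m/s.
Stage 3: m₀ = 37,770 kg, m_f = 37,770 − 29,100 = 8,670 kg; Δv = 330×9.81×ln(4.356) = 3237.3×1.4716 ≈ 4764 m/s.
Total Δv = 6207 + 4609 + 4764 = 15580 m/s.

Δv ≈ 15600 m/s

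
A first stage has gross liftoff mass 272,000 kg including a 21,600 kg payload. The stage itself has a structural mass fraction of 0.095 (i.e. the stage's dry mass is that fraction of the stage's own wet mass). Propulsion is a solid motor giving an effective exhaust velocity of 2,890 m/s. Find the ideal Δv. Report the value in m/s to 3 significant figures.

Stage wet mass = m₀ − payload = 272,000 − 21,600 = 250,400 kg.
Stage dry mass = ε × stage wet mass = 0.095 × 250,400 = 23,788 kg.
Burnout mass m_f = stage dry + payload = 23,788 + 21,600 = 45,388 kg.
Δv = v_e · ln(272,000/45,388) = 2890.0 × ln(5.993) = 2890.0 × 1.7906 ≈ 5175 m/s.

Δv ≈ 5170 m/s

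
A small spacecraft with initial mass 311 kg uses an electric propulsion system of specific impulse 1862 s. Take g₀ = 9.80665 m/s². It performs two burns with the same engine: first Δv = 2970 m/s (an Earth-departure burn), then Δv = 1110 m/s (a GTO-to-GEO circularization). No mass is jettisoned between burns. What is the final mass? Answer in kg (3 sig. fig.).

final mass ≈ 249 kg

v_e = Isp · g₀ = 1862 × 9.80665 = 18260.0 m/s.
After the first burn: m = 311 × exp(−2970/18260.0) = 311 × 0.84989 = 264.316 kg.
After the second burn: m = 264.316 × exp(−1110/18260.0) = 264.316 × 0.94102 = 248.727 kg.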